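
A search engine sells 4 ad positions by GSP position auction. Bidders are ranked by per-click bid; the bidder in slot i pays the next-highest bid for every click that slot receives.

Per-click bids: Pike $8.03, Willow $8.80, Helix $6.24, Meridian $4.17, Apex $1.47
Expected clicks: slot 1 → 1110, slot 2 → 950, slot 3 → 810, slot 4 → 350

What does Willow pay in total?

Ranked by bid: $8.80 (Willow) > $8.03 (Pike) > $6.24 (Helix) > $4.17 (Meridian) > $1.47 (Apex)
Willow holds slot 1 → pays next bid $8.03 × 1110 clicks = $8913.30.

Willow pays $8913.30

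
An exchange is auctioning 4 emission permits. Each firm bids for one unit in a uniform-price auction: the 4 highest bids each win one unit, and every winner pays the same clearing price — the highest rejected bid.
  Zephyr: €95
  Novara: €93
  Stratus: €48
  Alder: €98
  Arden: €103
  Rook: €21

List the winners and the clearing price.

Ordering the bids: 103 (Arden), 98 (Alder), 95 (Zephyr), 93 (Novara), 48 (Stratus), 21 (Rook)
The 4 highest are Arden, Alder, Zephyr, Novara.
Highest unsuccessful bid: €48 → clearing price.

Arden, Alder, Zephyr, Novara; each pays €48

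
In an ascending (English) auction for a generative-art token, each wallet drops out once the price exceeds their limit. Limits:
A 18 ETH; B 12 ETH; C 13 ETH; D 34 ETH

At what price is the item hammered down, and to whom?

Open ascending-bid auction: the price rises until one bidder remains; the winner pays the price at which the last rival dropped out.
Limits in order: 34 (D) > 18 (A) > 13 (C) > 12 (B)
Bidding ends when A exits at 18 ETH; D takes it.

D wins at 18 ETH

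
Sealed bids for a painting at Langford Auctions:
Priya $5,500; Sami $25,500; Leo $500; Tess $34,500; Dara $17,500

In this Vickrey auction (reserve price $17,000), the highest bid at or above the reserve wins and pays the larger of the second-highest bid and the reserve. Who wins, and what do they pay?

Rule: the highest bid at or above the reserve wins and pays the larger of the second-highest bid and the reserve.
Sorting bids: 34,500 (Tess) > 25,500 (Sami) > 17,500 (Dara) > 5,500 (Priya) > 500 (Leo)
Tess has the top bid at or above the reserve ($34,500).
Second-highest bid $25,500 exceeds the reserve $17,000 → payment $25,500.

Tess pays $25,500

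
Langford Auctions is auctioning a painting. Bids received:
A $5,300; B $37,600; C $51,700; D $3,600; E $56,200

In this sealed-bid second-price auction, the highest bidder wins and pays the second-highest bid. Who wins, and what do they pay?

Sealed-bid second-price auction: the highest bidder wins and pays the second-highest bid.
Bids ranked: 56,200 (E) > 51,700 (C) > 37,600 (B) > 5,300 (A) > 3,600 (D)
E is highest; pays the second-highest bid, $51,700.

E pays $51,700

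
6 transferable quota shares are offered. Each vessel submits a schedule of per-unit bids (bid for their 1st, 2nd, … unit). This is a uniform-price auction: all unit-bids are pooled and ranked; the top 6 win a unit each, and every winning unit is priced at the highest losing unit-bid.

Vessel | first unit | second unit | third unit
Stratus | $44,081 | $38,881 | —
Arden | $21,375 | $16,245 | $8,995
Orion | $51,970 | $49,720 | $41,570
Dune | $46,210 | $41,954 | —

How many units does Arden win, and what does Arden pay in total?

Arden: 0 units, pays $0

All unit-bids, highest first — top 6: 51,970 (Orion-1), 49,720 (Orion-2), 46,210 (Dune-1), 44,081 (Stratus-1), 41,954 (Dune-2), 41,570 (Orion-3)
First bid not allocated: $38,881.
Arden wins 0 unit(s) at $38,881 each.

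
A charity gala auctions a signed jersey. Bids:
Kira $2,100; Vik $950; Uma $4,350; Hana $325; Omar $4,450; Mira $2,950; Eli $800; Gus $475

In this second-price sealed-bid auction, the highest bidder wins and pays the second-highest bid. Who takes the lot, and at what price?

Omar pays $4,350

Rule: the highest bidder wins and pays the second-highest bid.
Bids ranked: 4,450 (Omar) > 4,350 (Uma) > 2,950 (Mira) > 2,100 (Kira) > 950 (Vik) > 800 (Eli) > …
Omar is highest; pays the second-highest bid, $4,350.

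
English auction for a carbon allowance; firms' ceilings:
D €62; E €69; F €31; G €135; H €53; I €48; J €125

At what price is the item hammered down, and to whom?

Rule: the price rises until one bidder remains; the winner pays the price at which the last rival dropped out.
Sorting limits: 135 (G) > 125 (J) > 69 (E) > 62 (D) > 53 (H) > 48 (I) > …
Bidding ends when J exits at €125; G takes it.

G wins at €125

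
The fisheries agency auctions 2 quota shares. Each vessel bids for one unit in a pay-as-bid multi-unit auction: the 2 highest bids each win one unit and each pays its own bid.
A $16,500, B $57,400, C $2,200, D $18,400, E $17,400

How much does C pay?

C pays $0

Bids ranked high→low: 57,400 (B), 18,400 (D), 17,400 (E), 16,500 (A), …
Top 2: B, D.
C does not win → $0.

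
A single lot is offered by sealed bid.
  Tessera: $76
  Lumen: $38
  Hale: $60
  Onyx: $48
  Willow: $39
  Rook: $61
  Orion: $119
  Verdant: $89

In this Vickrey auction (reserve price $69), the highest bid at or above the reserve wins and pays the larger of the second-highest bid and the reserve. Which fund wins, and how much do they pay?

Orion pays $89

Rule: the highest bid at or above the reserve wins and pays the larger of the second-highest bid and the reserve.
Sorting bids: 119 (Orion) > 89 (Verdant) > 76 (Tessera) > 61 (Rook) > 60 (Hale) > 48 (Onyx) > …
Orion has the top bid at or above the reserve ($119).
max(second-highest $89, reserve $69) = $89; the reserve does not bind.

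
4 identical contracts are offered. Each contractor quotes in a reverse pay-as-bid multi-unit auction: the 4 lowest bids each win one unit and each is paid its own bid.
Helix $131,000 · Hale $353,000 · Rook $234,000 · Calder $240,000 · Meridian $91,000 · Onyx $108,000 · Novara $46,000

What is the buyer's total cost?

Bids ranked low→high: 46,000 (Novara), 91,000 (Meridian), 108,000 (Onyx), 131,000 (Helix), 234,000 (Rook), 240,000 (Calder), …
Winners (4 units): Novara, Meridian, Onyx, Helix.
Total cost = 46,000 + 91,000 + 108,000 + 131,000 = $376,000.

Total cost: $376,000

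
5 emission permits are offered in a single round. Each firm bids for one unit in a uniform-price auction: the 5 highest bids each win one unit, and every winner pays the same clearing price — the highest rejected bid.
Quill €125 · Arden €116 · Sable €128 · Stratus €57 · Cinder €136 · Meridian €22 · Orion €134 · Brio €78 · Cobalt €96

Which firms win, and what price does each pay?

Ordering the bids: 136 (Cinder), 134 (Orion), 128 (Sable), 125 (Quill), 116 (Arden), 96 (Cobalt), 78 (Brio), …
The 5 highest are Cinder, Orion, Sable, Quill, Arden.
Highest unsuccessful bid: €96 → clearing price.

Cinder, Orion, Sable, Quill, Arden; each pays €96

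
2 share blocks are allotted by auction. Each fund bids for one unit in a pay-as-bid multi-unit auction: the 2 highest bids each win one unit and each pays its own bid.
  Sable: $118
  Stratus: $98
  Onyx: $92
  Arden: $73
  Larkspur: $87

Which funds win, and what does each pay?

Sable $118, Stratus $98

Sorting: 118 (Sable), 98 (Stratus), 92 (Onyx), 87 (Larkspur), …
Top 2: Sable, Stratus.
Each winner pays its own bid: Sable $118, Stratus $98.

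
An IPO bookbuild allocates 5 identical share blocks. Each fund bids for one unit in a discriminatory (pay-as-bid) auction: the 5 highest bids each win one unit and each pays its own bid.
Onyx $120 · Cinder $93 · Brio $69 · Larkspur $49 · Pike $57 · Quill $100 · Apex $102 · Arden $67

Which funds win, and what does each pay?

Ordering the bids: 120 (Onyx), 102 (Apex), 100 (Quill), 93 (Cinder), 69 (Brio), 67 (Arden), 57 (Pike), …
The 5 highest are Onyx, Apex, Quill, Cinder, Brio.
Each winner pays its own bid: Onyx $120, Apex $102, Quill $100, Cinder $93, Brio $69.

Onyx $120, Apex $102, Quill $100, Cinder $93, Brio $69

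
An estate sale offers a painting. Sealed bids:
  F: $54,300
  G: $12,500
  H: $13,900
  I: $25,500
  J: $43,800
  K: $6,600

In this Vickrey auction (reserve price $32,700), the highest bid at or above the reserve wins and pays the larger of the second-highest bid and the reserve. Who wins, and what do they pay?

F pays $43,800

Sorting bids: 54,300 (F) > 43,800 (J) > 25,500 (I) > 13,900 (H) > 12,500 (G) > 6,600 (K)
Highest eligible bid: F at $54,300.
max(second-highest $43,800, reserve $32,700) = $43,800; the reserve does not bind.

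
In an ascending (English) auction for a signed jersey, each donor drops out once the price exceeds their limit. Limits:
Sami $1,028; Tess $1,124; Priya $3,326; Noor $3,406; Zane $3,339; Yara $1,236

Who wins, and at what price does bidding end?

Ascending (English) auction: the price rises until one bidder remains; the winner pays the price at which the last rival dropped out.
Limits in order: 3,406 (Noor) > 3,339 (Zane) > 3,326 (Priya) > 1,236 (Yara) > 1,124 (Tess) > 1,028 (Sami)
Zane is the last rival to drop out, at $3,339; Noor remains and wins at that price.

Noor wins at $3,339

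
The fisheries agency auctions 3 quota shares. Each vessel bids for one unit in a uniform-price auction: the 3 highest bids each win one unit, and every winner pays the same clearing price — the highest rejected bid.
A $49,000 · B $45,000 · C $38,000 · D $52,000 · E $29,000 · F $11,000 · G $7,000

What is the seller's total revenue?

Bids ranked high→low: 52,000 (D), 49,000 (A), 45,000 (B), 38,000 (C), 29,000 (E), …
The 3 highest are D, A, B.
Clearing price = highest rejected bid = $38,000.
Total revenue = 3 × $38,000 = $114,000.

Total revenue: $114,000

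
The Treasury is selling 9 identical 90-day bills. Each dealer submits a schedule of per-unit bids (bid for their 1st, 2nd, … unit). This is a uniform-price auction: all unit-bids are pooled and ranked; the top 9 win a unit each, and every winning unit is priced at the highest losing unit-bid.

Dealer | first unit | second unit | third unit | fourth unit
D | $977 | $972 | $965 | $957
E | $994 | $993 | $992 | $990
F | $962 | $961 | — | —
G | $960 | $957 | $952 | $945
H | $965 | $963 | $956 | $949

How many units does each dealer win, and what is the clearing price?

D 3, E 4, H 2; clearing price $962

Pooled unit-bids ranked (top 9): 994 (E-1), 993 (E-2), 992 (E-3), 990 (E-4), 977 (D-1), 972 (D-2), 965 (D-3), 965 (H-1), 963 (H-2)
Highest rejected unit-bid = $962.
Allocation: D 3, E 4, H 2.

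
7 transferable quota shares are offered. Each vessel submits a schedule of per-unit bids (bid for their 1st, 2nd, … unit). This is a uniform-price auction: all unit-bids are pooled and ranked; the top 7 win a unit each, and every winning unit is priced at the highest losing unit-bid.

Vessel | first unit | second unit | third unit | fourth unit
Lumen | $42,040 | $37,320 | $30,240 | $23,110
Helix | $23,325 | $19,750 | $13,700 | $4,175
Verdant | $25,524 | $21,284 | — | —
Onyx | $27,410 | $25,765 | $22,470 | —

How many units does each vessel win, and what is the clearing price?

Helix 1, Lumen 3, Onyx 2, Verdant 1; clearing price $23,110

Merging the schedules and taking the best 7: 42,040 (Lumen-1), 37,320 (Lumen-2), 30,240 (Lumen-3), 27,410 (Onyx-1), 25,765 (Onyx-2), 25,524 (Verdant-1), 23,325 (Helix-1)
First bid not allocated: $23,110.
Allocation: Helix 1, Lumen 3, Onyx 2, Verdant 1.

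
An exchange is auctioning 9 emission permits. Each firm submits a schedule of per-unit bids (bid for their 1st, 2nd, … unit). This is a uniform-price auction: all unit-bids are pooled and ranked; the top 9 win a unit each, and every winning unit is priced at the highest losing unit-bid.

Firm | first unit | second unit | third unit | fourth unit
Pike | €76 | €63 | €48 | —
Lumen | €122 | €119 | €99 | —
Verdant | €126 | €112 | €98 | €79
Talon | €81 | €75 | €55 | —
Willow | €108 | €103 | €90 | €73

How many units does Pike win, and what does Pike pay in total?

All unit-bids, highest first — top 9: 126 (Verdant-1), 122 (Lumen-1), 119 (Lumen-2), 112 (Verdant-2), 108 (Willow-1), 103 (Willow-2), 99 (Lumen-3), 98 (Verdant-3), 90 (Willow-3)
The (k+1)-th unit-bid is €81.
Pike wins 0 unit(s) at €81 each.

Pike: 0 units, pays €0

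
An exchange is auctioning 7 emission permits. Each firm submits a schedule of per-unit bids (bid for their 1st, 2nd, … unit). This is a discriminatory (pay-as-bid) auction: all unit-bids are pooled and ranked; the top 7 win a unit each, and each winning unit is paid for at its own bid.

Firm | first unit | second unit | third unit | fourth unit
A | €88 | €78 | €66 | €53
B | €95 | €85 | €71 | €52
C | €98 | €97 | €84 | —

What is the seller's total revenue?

Pooled unit-bids ranked (top 7): 98 (C-1), 97 (C-2), 95 (B-1), 88 (A-1), 85 (B-2), 84 (C-3), 78 (A-2)
Next rejected bid: €71 (not a price — pay-as-bid).
Each winning unit pays its own bid.
Revenue = 98 + 97 + 95 + 88 + 85 + 84 + 78 = €625.

Total revenue: €625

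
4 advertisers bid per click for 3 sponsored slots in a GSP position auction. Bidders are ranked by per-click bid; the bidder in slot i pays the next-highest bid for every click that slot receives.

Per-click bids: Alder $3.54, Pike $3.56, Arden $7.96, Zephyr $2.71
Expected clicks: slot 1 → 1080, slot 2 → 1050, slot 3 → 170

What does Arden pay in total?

Arden pays $3844.80

Per-click bids in order: $7.96 (Arden) > $3.56 (Pike) > $3.54 (Alder) > $2.71 (Zephyr)
Arden holds slot 1 → pays next bid $3.56 × 1080 clicks = $3844.80.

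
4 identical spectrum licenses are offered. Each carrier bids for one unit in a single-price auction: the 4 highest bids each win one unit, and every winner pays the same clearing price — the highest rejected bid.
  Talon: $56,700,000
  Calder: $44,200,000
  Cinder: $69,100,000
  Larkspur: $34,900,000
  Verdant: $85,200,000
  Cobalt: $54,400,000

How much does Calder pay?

Ordering the bids: 85,200,000 (Verdant), 69,100,000 (Cinder), 56,700,000 (Talon), 54,400,000 (Cobalt), 44,200,000 (Calder), 34,900,000 (Larkspur)
Top 4: Verdant, Cinder, Talon, Cobalt.
Highest unsuccessful bid: $44,200,000 → clearing price.
Calder does not win → pays $0.

Calder pays $0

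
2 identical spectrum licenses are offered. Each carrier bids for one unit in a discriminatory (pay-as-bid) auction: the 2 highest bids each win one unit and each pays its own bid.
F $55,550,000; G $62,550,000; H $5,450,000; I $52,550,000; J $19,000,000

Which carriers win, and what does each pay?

G $62,550,000, F $55,550,000

Bids ranked high→low: 62,550,000 (G), 55,550,000 (F), 52,550,000 (I), 19,000,000 (J), …
Top 2: G, F.
Each winner pays its own bid: G $62,550,000, F $55,550,000.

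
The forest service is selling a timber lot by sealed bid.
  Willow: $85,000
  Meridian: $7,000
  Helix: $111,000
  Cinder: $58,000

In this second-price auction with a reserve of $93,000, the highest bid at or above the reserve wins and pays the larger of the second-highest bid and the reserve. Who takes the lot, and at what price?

Helix pays $93,000

Bids ranked: 111,000 (Helix) > 85,000 (Willow) > 58,000 (Cinder) > 7,000 (Meridian)
Helix has the top bid at or above the reserve ($111,000).
max(second-highest $85,000, reserve $93,000) = $93,000.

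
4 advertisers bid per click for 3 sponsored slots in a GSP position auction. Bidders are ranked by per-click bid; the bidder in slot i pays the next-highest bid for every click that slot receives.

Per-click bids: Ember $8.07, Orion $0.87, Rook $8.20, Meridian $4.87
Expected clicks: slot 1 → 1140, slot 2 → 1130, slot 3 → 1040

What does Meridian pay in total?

Meridian pays $904.80

Per-click bids in order: $8.20 (Rook) > $8.07 (Ember) > $4.87 (Meridian) > $0.87 (Orion)
Meridian holds slot 3 → pays next bid $0.87 × 1040 clicks = $904.80.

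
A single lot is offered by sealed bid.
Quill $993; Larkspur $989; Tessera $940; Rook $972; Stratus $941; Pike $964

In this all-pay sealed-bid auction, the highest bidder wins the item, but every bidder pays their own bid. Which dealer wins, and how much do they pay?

Quill pays $993

Bids ranked: 993 (Quill) > 989 (Larkspur) > 972 (Rook) > 964 (Pike) > 941 (Stratus) > 940 (Tessera)
Quill wins with the top bid; all bids are sunk regardless.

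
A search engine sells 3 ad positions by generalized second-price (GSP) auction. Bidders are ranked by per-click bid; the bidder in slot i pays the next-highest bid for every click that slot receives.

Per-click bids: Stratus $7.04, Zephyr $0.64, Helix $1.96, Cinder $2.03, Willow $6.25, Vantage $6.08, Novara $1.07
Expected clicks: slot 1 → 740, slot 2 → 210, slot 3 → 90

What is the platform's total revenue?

Sorting advertisers: $7.04 (Stratus) > $6.25 (Willow) > $6.08 (Vantage) > $2.03 (Cinder) > …
Slot 1: Stratus pays $6.25 × 740 = $4625.00
Slot 2: Willow pays $6.08 × 210 = $1276.80
Slot 3: Vantage pays $2.03 × 90 = $182.70
Total = $6084.50

Total revenue: $6084.50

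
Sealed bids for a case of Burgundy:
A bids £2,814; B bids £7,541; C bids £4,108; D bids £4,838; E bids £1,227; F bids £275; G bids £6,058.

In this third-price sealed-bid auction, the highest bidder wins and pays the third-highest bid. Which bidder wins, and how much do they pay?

B pays £4,838

Rule: the highest bidder wins and pays the third-highest bid.
Bids ranked: 7,541 (B) > 6,058 (G) > 4,838 (D) > 4,108 (C) > 2,814 (A) > 1,227 (E) > …
B is highest; pays the third-highest bid, £4,838.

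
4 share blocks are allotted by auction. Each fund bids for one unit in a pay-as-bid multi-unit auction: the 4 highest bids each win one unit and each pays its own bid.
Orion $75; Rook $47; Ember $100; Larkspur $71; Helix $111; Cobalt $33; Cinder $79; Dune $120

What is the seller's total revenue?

Ordering the bids: 120 (Dune), 111 (Helix), 100 (Ember), 79 (Cinder), 75 (Orion), 71 (Larkspur), …
Top 4: Dune, Helix, Ember, Cinder.
Total revenue = 120 + 111 + 100 + 79 = $410.

Total revenue: $410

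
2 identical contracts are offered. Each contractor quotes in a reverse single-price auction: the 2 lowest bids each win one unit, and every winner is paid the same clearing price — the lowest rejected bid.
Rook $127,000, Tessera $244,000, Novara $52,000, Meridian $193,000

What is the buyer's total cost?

Bids ranked low→high: 52,000 (Novara), 127,000 (Rook), 193,000 (Meridian), 244,000 (Tessera)
Lowest 2: Novara, Rook.
Lowest unsuccessful bid: $193,000 → clearing price.
Total cost = 2 × $193,000 = $386,000.

Total cost: $386,000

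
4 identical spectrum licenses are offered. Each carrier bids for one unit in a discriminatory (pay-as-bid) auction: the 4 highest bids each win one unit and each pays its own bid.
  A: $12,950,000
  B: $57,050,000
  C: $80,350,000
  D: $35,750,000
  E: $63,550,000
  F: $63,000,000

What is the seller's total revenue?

Sorting: 80,350,000 (C), 63,550,000 (E), 63,000,000 (F), 57,050,000 (B), 35,750,000 (D), 12,950,000 (A)
The 4 highest are C, E, F, B.
Total revenue = 80,350,000 + 63,550,000 + 63,000,000 + 57,050,000 = $263,950,000.

Total revenue: $263,950,000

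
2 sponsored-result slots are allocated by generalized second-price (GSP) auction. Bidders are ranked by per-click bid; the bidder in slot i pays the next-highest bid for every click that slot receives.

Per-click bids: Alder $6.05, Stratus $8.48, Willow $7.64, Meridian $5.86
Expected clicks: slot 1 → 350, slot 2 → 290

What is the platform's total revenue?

Total revenue: $4428.50

Sorting advertisers: $8.48 (Stratus) > $7.64 (Willow) > $6.05 (Alder) > …
Slot 1: Stratus pays $7.64 × 350 = $2674.00
Slot 2: Willow pays $6.05 × 290 = $1754.50
Total = $4428.50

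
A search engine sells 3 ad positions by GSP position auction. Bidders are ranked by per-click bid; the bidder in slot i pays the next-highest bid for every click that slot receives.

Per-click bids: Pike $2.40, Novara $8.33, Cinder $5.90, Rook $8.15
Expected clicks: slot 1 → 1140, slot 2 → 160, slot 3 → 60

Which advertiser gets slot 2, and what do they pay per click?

Per-click bids in order: $8.33 (Novara) > $8.15 (Rook) > $5.90 (Cinder) > $2.40 (Pike)
Slot 2 goes to the second-ranked bidder, Rook, who pays the next bid down: $5.90/click.

Rook; $5.90 per click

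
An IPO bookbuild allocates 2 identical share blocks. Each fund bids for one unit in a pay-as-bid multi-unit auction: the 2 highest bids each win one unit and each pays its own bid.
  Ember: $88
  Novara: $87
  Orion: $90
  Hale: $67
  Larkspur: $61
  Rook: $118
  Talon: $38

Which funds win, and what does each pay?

Rook $118, Orion $90

Sorting: 118 (Rook), 90 (Orion), 88 (Ember), 87 (Novara), …
The 2 highest are Rook, Orion.
Each winner pays its own bid: Rook $118, Orion $90.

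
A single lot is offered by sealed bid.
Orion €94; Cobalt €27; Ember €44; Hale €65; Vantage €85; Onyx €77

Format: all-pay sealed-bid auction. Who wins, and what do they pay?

Rule: the highest bidder wins the item, but every bidder pays their own bid.
Sorting bids: 94 (Orion) > 85 (Vantage) > 77 (Onyx) > 65 (Hale) > 44 (Ember) > 27 (Cobalt)
Orion wins with the top bid; all bids are sunk regardless.

Orion pays €94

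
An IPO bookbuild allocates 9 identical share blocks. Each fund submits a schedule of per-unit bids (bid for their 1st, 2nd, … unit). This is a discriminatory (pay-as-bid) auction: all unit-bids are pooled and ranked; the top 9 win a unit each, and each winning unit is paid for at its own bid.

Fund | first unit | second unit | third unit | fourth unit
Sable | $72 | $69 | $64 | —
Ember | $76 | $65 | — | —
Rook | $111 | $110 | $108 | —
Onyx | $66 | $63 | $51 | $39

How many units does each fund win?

Ember 2, Onyx 1, Rook 3, Sable 3

Pooled unit-bids ranked (top 9): 111 (Rook-1), 110 (Rook-2), 108 (Rook-3), 76 (Ember-1), 72 (Sable-1), 69 (Sable-2), 66 (Onyx-1), 65 (Ember-2), 64 (Sable-3)
Next rejected bid: $63 (not a price — pay-as-bid).
Allocation: Ember 2, Onyx 1, Rook 3, Sable 3.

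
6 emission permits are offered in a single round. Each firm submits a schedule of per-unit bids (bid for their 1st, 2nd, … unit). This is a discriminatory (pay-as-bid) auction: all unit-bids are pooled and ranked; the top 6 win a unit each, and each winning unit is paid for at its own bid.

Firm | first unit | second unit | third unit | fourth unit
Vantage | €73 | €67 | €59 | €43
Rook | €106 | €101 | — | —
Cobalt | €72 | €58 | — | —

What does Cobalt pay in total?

All unit-bids, highest first — top 6: 106 (Rook-1), 101 (Rook-2), 73 (Vantage-1), 72 (Cobalt-1), 67 (Vantage-2), 59 (Vantage-3)
Next rejected bid: €58 (not a price — pay-as-bid).
Cobalt's winning unit-bids: 72 = €72.

Cobalt pays €72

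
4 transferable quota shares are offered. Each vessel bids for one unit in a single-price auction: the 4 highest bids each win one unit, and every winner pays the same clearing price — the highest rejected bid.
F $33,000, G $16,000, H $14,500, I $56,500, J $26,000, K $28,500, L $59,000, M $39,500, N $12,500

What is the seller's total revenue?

Total revenue: $114,000

Bids ranked high→low: 59,000 (L), 56,500 (I), 39,500 (M), 33,000 (F), 28,500 (K), 26,000 (J), …
The 4 highest are L, I, M, F.
Clearing price = highest rejected bid = $28,500.
Total revenue = 4 × $28,500 = $114,000.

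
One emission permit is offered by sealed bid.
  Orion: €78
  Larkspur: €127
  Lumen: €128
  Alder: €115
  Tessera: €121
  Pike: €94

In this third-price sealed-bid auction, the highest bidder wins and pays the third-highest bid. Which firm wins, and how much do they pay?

Bids in order: 128 (Lumen) > 127 (Larkspur) > 121 (Tessera) > 115 (Alder) > 94 (Pike) > 78 (Orion)
Lumen wins; payment is bid #3 in the ranking = €121.

Lumen pays €121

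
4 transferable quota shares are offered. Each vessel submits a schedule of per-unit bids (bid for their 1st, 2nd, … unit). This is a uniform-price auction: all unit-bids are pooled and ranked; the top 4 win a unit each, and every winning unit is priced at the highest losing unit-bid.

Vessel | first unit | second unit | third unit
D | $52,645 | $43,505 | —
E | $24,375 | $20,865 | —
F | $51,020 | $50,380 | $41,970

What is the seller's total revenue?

Merging the schedules and taking the best 4: 52,645 (D-1), 51,020 (F-1), 50,380 (F-2), 43,505 (D-2)
Highest rejected unit-bid = $41,970.
Allocation: D 2, F 2. Every unit priced at $41,970.
Revenue = 4 × 41,970 = $167,880.

Total revenue: $167,880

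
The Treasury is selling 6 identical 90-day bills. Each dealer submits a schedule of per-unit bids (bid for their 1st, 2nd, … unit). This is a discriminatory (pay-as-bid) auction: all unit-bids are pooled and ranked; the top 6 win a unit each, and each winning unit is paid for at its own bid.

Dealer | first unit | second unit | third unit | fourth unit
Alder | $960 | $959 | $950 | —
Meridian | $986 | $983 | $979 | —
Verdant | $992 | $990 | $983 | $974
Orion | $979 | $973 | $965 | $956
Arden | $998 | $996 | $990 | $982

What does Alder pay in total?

Pooled unit-bids ranked (top 6): 998 (Arden-1), 996 (Arden-2), 992 (Verdant-1), 990 (Verdant-2), 990 (Arden-3), 986 (Meridian-1)
Next rejected bid: $983 (not a price — pay-as-bid).
Alder wins no units.

Alder pays $0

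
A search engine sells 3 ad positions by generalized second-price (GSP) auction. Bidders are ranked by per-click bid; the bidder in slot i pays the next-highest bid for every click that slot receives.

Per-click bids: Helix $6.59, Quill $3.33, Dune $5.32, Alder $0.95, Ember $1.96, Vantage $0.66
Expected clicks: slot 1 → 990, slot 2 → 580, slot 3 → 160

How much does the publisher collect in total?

Total revenue: $7511.80

Per-click bids in order: $6.59 (Helix) > $5.32 (Dune) > $3.33 (Quill) > $1.96 (Ember) > …
Slot 1: Helix pays $5.32 × 990 = $5266.80
Slot 2: Dune pays $3.33 × 580 = $1931.40
Slot 3: Quill pays $1.96 × 160 = $313.60
Total = $7511.80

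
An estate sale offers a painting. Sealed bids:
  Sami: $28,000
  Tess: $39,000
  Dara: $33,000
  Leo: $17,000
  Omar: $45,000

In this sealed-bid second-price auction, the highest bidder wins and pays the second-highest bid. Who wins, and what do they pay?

Omar pays $39,000

Rule: the highest bidder wins and pays the second-highest bid.
Bids ranked: 45,000 (Omar) > 39,000 (Tess) > 33,000 (Dara) > 28,000 (Sami) > 17,000 (Leo)
Omar is highest; pays the second-highest bid, $39,000.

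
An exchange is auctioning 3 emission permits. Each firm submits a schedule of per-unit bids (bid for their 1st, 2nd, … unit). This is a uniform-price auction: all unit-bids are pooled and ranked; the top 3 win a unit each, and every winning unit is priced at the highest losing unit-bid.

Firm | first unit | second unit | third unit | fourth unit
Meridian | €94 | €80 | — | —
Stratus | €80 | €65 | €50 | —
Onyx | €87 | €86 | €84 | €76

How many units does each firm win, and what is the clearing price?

Meridian 1, Onyx 2; clearing price €84

Merging the schedules and taking the best 3: 94 (Meridian-1), 87 (Onyx-1), 86 (Onyx-2)
Highest rejected unit-bid = €84.
Allocation: Meridian 1, Onyx 2.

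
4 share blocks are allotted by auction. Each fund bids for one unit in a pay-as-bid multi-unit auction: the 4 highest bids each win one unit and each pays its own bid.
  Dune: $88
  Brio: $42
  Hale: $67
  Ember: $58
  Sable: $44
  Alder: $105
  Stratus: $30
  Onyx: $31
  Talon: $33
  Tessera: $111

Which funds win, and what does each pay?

Tessera $111, Alder $105, Dune $88, Hale $67

Bids ranked high→low: 111 (Tessera), 105 (Alder), 88 (Dune), 67 (Hale), 58 (Ember), 44 (Sable), …
The 4 highest are Tessera, Alder, Dune, Hale.
Each winner pays its own bid: Tessera $111, Alder $105, Dune $88, Hale $67.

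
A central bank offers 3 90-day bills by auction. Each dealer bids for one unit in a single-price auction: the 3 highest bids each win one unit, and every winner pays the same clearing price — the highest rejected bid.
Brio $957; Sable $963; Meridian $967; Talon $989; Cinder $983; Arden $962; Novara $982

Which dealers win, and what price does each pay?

Talon, Cinder, Novara; each pays $967

Bids ranked high→low: 989 (Talon), 983 (Cinder), 982 (Novara), 967 (Meridian), 963 (Sable), …
The 3 highest are Talon, Cinder, Novara.
First losing bid is Meridian's $967, which sets the uniform price.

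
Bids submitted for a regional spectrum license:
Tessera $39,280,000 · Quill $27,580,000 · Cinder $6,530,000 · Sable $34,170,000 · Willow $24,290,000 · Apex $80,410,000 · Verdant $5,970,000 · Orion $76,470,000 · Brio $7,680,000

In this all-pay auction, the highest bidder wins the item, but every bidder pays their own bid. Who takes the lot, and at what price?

Bids in order: 80,410,000 (Apex) > 76,470,000 (Orion) > 39,280,000 (Tessera) > 34,170,000 (Sable) > 27,580,000 (Quill) > 24,290,000 (Willow) > …
Apex wins with the top bid; all bids are sunk regardless.

Apex pays $80,410,000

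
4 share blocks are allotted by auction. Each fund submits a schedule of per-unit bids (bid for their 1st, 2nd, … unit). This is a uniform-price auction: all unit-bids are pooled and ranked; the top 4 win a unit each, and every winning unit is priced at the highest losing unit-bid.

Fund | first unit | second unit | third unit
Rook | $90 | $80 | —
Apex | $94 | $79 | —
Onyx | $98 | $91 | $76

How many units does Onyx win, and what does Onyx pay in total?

Pooled unit-bids ranked (top 4): 98 (Onyx-1), 94 (Apex-1), 91 (Onyx-2), 90 (Rook-1)
First bid not allocated: $80.
Onyx wins 2 unit(s) at $80 each.

Onyx: 2 units, pays $160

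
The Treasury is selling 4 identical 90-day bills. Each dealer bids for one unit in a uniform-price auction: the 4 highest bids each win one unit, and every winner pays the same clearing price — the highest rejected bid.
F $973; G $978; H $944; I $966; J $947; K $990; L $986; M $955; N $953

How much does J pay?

Sorting: 990 (K), 986 (L), 978 (G), 973 (F), 966 (I), 955 (M), …
Top 4: K, L, G, F.
Highest unsuccessful bid: $966 → clearing price.
J does not win → pays $0.

J pays $0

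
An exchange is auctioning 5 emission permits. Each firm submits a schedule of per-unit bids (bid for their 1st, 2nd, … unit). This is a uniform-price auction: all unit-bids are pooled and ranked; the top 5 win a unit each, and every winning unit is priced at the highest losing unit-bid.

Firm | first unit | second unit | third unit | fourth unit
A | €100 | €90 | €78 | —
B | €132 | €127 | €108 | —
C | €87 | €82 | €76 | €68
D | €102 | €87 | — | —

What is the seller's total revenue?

Total revenue: €450

Merging the schedules and taking the best 5: 132 (B-1), 127 (B-2), 108 (B-3), 102 (D-1), 100 (A-1)
First bid not allocated: €90.
Allocation: A 1, B 3, D 1. Every unit priced at €90.
Revenue = 5 × 90 = €450.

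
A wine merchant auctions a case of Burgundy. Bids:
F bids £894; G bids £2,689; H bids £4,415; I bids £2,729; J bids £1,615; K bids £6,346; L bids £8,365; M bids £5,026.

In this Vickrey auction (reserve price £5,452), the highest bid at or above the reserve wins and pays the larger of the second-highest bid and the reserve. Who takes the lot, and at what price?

L pays £6,346

Bids ranked: 8,365 (L) > 6,346 (K) > 5,026 (M) > 4,415 (H) > 2,729 (I) > 2,689 (G) > …
L has the top bid at or above the reserve (£8,365).
max(second-highest £6,346, reserve £5,452) = £6,346; the reserve does not bind.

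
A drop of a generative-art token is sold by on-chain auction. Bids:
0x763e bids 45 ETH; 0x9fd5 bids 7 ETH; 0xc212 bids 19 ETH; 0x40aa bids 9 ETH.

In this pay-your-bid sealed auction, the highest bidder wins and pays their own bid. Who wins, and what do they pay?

Pay-your-bid sealed auction: the highest bidder wins and pays their own bid.
Bids in order: 45 (0x763e) > 19 (0xc212) > 9 (0x40aa) > 7 (0x9fd5)
First-price: 0x763e pays what they bid, 45 ETH.

0x763e pays 45 ETH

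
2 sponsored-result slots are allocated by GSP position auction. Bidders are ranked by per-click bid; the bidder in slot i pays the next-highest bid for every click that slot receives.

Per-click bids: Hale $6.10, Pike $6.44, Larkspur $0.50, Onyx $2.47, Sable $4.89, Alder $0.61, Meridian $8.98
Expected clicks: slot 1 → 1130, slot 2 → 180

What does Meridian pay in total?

Meridian pays $7277.20

Ranked by bid: $8.98 (Meridian) > $6.44 (Pike) > $6.10 (Hale) > …
Meridian holds slot 1 → pays next bid $6.44 × 1130 clicks = $7277.20.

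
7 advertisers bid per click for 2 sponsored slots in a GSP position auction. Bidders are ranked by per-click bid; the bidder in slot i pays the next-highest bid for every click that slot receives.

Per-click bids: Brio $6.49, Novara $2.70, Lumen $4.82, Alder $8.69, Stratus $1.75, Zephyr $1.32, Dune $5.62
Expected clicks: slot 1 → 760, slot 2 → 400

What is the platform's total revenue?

Per-click bids in order: $8.69 (Alder) > $6.49 (Brio) > $5.62 (Dune) > …
Slot 1: Alder pays $6.49 × 760 = $4932.40
Slot 2: Brio pays $5.62 × 400 = $2248.00
Total = $7180.40

Total revenue: $7180.40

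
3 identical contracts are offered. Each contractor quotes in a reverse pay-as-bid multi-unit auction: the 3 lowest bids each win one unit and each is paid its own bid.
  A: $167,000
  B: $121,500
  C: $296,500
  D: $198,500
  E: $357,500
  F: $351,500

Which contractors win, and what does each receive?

Bids ranked low→high: 121,500 (B), 167,000 (A), 198,500 (D), 296,500 (C), 351,500 (F), …
Winners (3 units): B, A, D.
Each winner is paid its own bid: B $121,500, A $167,000, D $198,500.

B $121,500, A $167,000, D $198,500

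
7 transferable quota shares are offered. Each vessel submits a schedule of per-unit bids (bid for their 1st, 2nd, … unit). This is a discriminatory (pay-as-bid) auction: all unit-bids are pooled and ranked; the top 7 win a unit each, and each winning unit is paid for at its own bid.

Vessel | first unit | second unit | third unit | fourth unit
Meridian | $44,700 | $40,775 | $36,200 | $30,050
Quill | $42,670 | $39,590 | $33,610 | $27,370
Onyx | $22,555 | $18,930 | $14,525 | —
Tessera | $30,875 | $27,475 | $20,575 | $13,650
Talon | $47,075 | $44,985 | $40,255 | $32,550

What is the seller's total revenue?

Total revenue: $300,050

Pooled unit-bids ranked (top 7): 47,075 (Talon-1), 44,985 (Talon-2), 44,700 (Meridian-1), 42,670 (Quill-1), 40,775 (Meridian-2), 40,255 (Talon-3), 39,590 (Quill-2)
Next rejected bid: $36,200 (not a price — pay-as-bid).
Each winning unit pays its own bid.
Revenue = 47,075 + 44,985 + 44,700 + 42,670 + 40,775 + 40,255 + 39,590 = $300,050.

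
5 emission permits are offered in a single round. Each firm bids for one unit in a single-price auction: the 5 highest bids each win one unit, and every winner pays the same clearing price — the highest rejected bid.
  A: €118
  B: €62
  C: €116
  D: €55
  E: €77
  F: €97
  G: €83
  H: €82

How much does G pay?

G pays €77

Sorting: 118 (A), 116 (C), 97 (F), 83 (G), 82 (H), 77 (E), 62 (B), …
Winners (5 units): A, C, F, G, H.
First losing bid is E's €77, which sets the uniform price.
G wins → pays €77.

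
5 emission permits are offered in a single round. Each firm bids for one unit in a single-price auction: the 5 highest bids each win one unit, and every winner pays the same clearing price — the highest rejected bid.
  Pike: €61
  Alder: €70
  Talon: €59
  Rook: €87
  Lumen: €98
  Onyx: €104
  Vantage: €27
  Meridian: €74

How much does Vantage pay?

Vantage pays €0

Ordering the bids: 104 (Onyx), 98 (Lumen), 87 (Rook), 74 (Meridian), 70 (Alder), 61 (Pike), 59 (Talon), …
Top 5: Onyx, Lumen, Rook, Meridian, Alder.
First losing bid is Pike's €61, which sets the uniform price.
Vantage does not win → pays €0.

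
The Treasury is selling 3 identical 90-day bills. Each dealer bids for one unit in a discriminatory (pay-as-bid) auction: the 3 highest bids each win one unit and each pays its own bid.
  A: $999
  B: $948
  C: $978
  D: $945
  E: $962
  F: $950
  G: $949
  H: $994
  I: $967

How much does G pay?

G pays $0

Sorting: 999 (A), 994 (H), 978 (C), 967 (I), 962 (E), …
Top 3: A, H, C.
G does not win → $0.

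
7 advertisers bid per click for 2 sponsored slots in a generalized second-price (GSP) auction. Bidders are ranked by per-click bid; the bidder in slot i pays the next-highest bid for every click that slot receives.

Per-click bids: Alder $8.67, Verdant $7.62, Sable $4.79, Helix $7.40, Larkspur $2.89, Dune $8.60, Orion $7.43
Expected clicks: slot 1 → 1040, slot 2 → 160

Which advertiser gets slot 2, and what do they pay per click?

Ranked by bid: $8.67 (Alder) > $8.60 (Dune) > $7.62 (Verdant) > …
Slot 2 goes to the second-ranked bidder, Dune, who pays the next bid down: $7.62/click.

Dune; $7.62 per click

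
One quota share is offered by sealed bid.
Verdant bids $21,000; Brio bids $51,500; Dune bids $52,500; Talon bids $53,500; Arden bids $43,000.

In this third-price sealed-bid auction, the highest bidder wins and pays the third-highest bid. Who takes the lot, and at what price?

Rule: the highest bidder wins and pays the third-highest bid.
Sorting bids: 53,500 (Talon) > 52,500 (Dune) > 51,500 (Brio) > 43,000 (Arden) > 21,000 (Verdant)
Talon is highest; pays the third-highest bid, $51,500.

Talon pays $51,500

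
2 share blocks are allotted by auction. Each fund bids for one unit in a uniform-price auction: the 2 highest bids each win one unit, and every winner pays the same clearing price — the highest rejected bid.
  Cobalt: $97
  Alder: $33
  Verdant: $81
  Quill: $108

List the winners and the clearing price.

Quill, Cobalt; each pays $81

Sorting: 108 (Quill), 97 (Cobalt), 81 (Verdant), 33 (Alder)
Top 2: Quill, Cobalt.
Clearing price = highest rejected bid = $81.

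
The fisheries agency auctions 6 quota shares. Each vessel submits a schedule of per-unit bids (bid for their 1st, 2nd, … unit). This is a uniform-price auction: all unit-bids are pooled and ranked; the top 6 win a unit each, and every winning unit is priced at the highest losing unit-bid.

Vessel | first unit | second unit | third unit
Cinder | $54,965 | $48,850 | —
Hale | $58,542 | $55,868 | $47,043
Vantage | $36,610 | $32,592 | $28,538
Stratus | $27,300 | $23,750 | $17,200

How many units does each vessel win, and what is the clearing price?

Pooled unit-bids ranked (top 6): 58,542 (Hale-1), 55,868 (Hale-2), 54,965 (Cinder-1), 48,850 (Cinder-2), 47,043 (Hale-3), 36,610 (Vantage-1)
The (k+1)-th unit-bid is $32,592.
Allocation: Cinder 2, Hale 3, Vantage 1.

Cinder 2, Hale 3, Vantage 1; clearing price $32,592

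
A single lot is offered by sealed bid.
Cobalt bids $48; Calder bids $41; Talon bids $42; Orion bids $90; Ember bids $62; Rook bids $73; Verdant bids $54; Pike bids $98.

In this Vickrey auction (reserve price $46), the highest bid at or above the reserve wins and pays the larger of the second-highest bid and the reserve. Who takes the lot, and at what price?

Pike pays $90

Bids in order: 98 (Pike) > 90 (Orion) > 73 (Rook) > 62 (Ember) > 54 (Verdant) > 48 (Cobalt) > …
Highest eligible bid: Pike at $98.
Second-highest bid $90 exceeds the reserve $46 → payment $90.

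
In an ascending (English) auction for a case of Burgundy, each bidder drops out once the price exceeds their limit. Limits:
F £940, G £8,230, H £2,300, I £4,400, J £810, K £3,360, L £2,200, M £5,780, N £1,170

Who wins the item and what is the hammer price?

Sorting limits: 8,230 (G) > 5,780 (M) > 4,400 (I) > 3,360 (K) > 2,300 (H) > 2,200 (L) > …
Once the price passes £5,780, only G is left; the hammer falls at M's limit of £5,780.

G wins at £5,780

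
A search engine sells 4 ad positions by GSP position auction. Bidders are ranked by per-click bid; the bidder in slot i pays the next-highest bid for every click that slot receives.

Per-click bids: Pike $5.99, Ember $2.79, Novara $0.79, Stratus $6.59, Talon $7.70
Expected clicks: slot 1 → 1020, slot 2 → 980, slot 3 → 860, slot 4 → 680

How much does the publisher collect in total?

Per-click bids in order: $7.70 (Talon) > $6.59 (Stratus) > $5.99 (Pike) > $2.79 (Ember) > $0.79 (Novara)
Slot 1: Talon pays $6.59 × 1020 = $6721.80
Slot 2: Stratus pays $5.99 × 980 = $5870.20
Slot 3: Pike pays $2.79 × 860 = $2399.40
Slot 4: Ember pays $0.79 × 680 = $537.20
Total = $15528.60

Total revenue: $15528.60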